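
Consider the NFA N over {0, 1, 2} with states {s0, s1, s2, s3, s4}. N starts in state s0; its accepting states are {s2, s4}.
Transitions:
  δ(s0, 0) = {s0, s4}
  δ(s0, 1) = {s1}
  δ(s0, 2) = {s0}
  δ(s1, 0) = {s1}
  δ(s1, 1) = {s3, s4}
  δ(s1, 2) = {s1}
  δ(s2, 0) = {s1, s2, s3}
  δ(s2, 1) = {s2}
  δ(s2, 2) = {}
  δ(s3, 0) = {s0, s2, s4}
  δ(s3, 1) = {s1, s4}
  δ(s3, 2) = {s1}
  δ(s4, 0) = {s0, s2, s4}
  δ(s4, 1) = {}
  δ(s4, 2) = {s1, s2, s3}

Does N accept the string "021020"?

Start: {s0}
read 0: {s0, s4}
read 2: {s0, s1, s2, s3}
read 1: {s1, s2, s3, s4}
read 0: {s0, s1, s2, s3, s4}
read 2: {s0, s1, s2, s3}
read 0: {s0, s1, s2, s3, s4}
Reachable ∩ accepting = {s2, s4} — nonempty.

accepted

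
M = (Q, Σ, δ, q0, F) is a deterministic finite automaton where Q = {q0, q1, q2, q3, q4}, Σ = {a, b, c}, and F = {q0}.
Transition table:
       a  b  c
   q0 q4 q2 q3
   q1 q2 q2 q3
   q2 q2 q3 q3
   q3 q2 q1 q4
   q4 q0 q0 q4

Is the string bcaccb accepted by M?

q0 --b--> q2
q2 --c--> q3
q3 --a--> q2
q2 --c--> q3
q3 --c--> q4
q4 --b--> q0
End in state q0, which is an accepting state.

accepted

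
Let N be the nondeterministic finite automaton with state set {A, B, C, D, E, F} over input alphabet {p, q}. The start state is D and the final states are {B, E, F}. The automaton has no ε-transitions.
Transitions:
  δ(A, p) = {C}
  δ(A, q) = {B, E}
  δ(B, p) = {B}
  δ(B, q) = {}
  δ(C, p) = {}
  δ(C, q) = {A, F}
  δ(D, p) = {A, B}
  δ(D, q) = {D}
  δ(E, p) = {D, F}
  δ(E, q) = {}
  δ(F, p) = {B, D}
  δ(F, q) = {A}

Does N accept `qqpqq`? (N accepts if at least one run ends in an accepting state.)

Start: {D}
read q: {D}
read q: {D}
read p: {A, B}
read q: {B, E}
read q: {}
Reachable ∩ accepting = {} — empty.

rejected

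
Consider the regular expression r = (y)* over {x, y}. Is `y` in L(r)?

Split into 1 piece y; each matches y.

yes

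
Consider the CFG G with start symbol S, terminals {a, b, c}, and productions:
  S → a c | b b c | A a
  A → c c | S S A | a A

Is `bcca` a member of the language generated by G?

no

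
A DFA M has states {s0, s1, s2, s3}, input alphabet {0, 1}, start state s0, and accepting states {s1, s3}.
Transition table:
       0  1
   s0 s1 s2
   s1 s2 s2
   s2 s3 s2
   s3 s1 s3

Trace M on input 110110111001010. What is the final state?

s1

s0 --1--> s2
s2 --1--> s2
s2 --0--> s3
s3 --1--> s3
s3 --1--> s3
s3 --0--> s1
s1 --1--> s2
s2 --1--> s2
s2 --1--> s2
s2 --0--> s3
s3 --0--> s1
s1 --1--> s2
s2 --0--> s3
s3 --1--> s3
s3 --0--> s1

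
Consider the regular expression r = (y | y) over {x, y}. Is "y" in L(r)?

The left alternative y matches y.

yes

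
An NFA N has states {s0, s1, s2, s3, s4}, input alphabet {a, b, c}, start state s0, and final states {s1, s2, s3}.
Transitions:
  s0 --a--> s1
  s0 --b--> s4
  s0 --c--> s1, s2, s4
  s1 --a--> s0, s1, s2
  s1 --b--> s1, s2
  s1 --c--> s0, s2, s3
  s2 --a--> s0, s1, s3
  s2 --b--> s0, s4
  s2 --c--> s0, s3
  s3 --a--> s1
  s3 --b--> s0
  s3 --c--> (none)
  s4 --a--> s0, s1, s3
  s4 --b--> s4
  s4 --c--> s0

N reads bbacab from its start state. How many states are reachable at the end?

Start: {s0}
read b: {s4}
read b: {s4}
read a: {s0, s1, s3}
read c: {s0, s1, s2, s3, s4}
read a: {s0, s1, s2, s3}
read b: {s0, s1, s2, s4}
Final reachable set {s0, s1, s2, s4} has 4 states.

4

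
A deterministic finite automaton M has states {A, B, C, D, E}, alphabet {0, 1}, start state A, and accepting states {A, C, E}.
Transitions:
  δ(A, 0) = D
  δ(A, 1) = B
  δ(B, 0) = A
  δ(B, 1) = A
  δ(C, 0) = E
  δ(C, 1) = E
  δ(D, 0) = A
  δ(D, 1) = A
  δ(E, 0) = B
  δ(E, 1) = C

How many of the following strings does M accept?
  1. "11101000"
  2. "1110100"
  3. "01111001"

"11101000": accepted
"1110100": rejected
"01111001": accepted

2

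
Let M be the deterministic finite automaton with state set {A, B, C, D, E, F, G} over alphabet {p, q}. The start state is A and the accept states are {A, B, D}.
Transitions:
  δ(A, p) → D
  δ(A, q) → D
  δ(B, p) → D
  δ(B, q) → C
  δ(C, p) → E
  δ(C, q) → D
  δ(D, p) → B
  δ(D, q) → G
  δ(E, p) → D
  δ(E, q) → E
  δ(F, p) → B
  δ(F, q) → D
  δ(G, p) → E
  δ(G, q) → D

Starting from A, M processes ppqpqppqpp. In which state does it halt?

A --p--> D
D --p--> B
B --q--> C
C --p--> E
E --q--> E
E --p--> D
D --p--> B
B --q--> C
C --p--> E
E --p--> D

D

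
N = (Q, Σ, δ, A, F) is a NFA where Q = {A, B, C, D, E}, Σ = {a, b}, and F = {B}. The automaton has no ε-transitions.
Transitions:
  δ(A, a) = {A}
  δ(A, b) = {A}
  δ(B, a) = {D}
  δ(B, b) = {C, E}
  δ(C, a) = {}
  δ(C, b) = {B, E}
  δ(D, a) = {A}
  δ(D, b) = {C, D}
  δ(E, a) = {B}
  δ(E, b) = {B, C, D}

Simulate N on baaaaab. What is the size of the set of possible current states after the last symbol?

1

Start: {A}
read b: {A}
read a: {A}
read a: {A}
read a: {A}
read a: {A}
read a: {A}
read b: {A}
Final reachable set {A} has 1 state.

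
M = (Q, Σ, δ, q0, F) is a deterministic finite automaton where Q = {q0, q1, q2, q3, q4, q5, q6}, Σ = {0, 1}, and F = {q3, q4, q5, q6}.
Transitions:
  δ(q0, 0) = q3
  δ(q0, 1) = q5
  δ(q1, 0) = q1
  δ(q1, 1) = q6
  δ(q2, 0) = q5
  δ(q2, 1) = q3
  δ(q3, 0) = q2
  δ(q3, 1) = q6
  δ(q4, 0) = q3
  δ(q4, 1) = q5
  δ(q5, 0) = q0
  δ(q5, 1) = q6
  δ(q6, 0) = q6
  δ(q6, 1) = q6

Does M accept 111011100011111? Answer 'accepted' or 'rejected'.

accepted

q0 --1--> q5
q5 --1--> q6
q6 --1--> q6
q6 --0--> q6
q6 --1--> q6
q6 --1--> q6
q6 --1--> q6
q6 --0--> q6
q6 --0--> q6
q6 --0--> q6
q6 --1--> q6
q6 --1--> q6
q6 --1--> q6
q6 --1--> q6
q6 --1--> q6
End in state q6, which is an accepting state.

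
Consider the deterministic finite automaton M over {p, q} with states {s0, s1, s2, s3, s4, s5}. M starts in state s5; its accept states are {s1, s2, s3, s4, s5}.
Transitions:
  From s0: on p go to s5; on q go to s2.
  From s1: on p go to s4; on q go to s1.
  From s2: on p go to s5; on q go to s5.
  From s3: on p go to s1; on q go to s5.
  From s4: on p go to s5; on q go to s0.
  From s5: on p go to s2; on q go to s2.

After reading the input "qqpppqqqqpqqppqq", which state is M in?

s5

s5 --q--> s2
s2 --q--> s5
s5 --p--> s2
s2 --p--> s5
s5 --p--> s2
s2 --q--> s5
s5 --q--> s2
s2 --q--> s5
s5 --q--> s2
s2 --p--> s5
s5 --q--> s2
s2 --q--> s5
s5 --p--> s2
s2 --p--> s5
s5 --q--> s2
s2 --q--> s5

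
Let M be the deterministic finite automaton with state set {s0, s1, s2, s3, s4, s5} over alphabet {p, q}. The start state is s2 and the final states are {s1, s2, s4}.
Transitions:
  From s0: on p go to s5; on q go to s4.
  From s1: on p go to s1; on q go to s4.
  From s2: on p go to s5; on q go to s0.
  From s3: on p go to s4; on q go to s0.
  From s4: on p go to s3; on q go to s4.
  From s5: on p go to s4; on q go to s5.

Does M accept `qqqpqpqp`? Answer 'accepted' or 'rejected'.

s2 --q--> s0
s0 --q--> s4
s4 --q--> s4
s4 --p--> s3
s3 --q--> s0
s0 --p--> s5
s5 --q--> s5
s5 --p--> s4
End in state s4, which is an accepting state.

accepted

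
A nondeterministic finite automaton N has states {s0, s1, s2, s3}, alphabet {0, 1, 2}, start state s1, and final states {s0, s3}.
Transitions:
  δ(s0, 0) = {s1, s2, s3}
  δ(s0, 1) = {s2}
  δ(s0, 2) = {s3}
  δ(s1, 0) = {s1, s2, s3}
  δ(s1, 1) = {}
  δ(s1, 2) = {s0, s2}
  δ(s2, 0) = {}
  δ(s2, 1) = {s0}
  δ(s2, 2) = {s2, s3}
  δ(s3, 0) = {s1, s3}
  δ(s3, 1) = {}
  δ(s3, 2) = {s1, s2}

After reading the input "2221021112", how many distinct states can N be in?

2

Start: {s1}
read 2: {s0, s2}
read 2: {s2, s3}
read 2: {s1, s2, s3}
read 1: {s0}
read 0: {s1, s2, s3}
read 2: {s0, s1, s2, s3}
read 1: {s0, s2}
read 1: {s0, s2}
read 1: {s0, s2}
read 2: {s2, s3}
Final reachable set {s2, s3} has 2 states.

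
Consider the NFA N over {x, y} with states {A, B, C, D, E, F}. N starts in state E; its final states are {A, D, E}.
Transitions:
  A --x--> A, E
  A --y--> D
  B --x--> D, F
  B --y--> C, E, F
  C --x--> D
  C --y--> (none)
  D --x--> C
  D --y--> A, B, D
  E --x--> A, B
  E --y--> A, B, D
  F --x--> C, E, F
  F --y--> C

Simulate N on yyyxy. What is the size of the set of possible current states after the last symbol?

Start: {E}
read y: {A, B, D}
read y: {A, B, C, D, E, F}
read y: {A, B, C, D, E, F}
read x: {A, B, C, D, E, F}
read y: {A, B, C, D, E, F}
Final reachable set {A, B, C, D, E, F} has 6 states.

6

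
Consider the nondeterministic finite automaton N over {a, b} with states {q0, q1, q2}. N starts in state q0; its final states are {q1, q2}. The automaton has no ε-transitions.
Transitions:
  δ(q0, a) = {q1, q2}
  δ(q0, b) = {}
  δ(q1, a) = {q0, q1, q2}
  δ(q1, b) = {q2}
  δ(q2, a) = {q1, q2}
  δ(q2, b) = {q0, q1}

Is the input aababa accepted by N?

Start: {q0}
read a: {q1, q2}
read a: {q0, q1, q2}
read b: {q0, q1, q2}
read a: {q0, q1, q2}
read b: {q0, q1, q2}
read a: {q0, q1, q2}
Reachable ∩ accepting = {q1, q2} — nonempty.

accepted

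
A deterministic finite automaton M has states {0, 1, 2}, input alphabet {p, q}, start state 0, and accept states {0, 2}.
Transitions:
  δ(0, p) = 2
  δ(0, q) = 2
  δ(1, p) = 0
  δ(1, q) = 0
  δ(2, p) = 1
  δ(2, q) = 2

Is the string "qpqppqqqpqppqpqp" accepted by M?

0 --q--> 2
2 --p--> 1
1 --q--> 0
0 --p--> 2
2 --p--> 1
1 --q--> 0
0 --q--> 2
2 --q--> 2
2 --p--> 1
1 --q--> 0
0 --p--> 2
2 --p--> 1
1 --q--> 0
0 --p--> 2
2 --q--> 2
2 --p--> 1
End in state 1, which is not an accepting state.

rejected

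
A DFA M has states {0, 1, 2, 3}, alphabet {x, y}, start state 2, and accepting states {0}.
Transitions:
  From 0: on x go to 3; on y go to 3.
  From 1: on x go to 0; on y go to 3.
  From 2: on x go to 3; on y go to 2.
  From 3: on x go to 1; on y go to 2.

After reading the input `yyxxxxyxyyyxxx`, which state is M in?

0

2 --y--> 2
2 --y--> 2
2 --x--> 3
3 --x--> 1
1 --x--> 0
0 --x--> 3
3 --y--> 2
2 --x--> 3
3 --y--> 2
2 --y--> 2
2 --y--> 2
2 --x--> 3
3 --x--> 1
1 --x--> 0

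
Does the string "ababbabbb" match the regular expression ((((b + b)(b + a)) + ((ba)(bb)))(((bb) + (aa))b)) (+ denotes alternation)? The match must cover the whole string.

No split of ababbabbb into u·v has (((b+b)(b+a))+((ba)(bb))) matching u and (((bb)+(aa))b) matching v.

no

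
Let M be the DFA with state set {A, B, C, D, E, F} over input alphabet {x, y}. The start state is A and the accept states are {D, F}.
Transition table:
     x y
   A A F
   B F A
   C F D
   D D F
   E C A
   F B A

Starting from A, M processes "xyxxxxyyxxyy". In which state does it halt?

F

A --x--> A
A --y--> F
F --x--> B
B --x--> F
F --x--> B
B --x--> F
F --y--> A
A --y--> F
F --x--> B
B --x--> F
F --y--> A
A --y--> F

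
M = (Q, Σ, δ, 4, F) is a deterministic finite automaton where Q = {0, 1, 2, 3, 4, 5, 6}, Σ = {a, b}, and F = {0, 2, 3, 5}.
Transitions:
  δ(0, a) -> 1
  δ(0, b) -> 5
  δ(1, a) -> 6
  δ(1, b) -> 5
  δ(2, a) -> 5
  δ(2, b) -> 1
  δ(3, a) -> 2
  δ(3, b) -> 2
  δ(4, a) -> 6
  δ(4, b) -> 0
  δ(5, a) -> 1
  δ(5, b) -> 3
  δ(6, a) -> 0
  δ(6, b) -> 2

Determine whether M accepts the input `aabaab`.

4 --a--> 6
6 --a--> 0
0 --b--> 5
5 --a--> 1
1 --a--> 6
6 --b--> 2
End in state 2, which is an accepting state.

accepted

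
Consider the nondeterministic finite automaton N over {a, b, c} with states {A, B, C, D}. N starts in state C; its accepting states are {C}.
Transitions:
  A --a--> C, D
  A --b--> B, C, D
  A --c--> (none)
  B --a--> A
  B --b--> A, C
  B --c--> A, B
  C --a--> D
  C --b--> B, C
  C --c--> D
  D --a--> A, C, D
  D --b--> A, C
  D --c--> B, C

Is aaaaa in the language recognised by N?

accepted

Start: {C}
read a: {D}
read a: {A, C, D}
read a: {A, C, D}
read a: {A, C, D}
read a: {A, C, D}
Reachable ∩ accepting = {C} — nonempty.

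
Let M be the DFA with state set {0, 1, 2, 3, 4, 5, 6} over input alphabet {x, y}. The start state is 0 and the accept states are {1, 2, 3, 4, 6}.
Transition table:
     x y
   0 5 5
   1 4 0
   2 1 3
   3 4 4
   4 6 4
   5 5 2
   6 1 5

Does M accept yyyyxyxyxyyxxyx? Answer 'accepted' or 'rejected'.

accepted

0 --y--> 5
5 --y--> 2
2 --y--> 3
3 --y--> 4
4 --x--> 6
6 --y--> 5
5 --x--> 5
5 --y--> 2
2 --x--> 1
1 --y--> 0
0 --y--> 5
5 --x--> 5
5 --x--> 5
5 --y--> 2
2 --x--> 1
End in state 1, which is an accepting state.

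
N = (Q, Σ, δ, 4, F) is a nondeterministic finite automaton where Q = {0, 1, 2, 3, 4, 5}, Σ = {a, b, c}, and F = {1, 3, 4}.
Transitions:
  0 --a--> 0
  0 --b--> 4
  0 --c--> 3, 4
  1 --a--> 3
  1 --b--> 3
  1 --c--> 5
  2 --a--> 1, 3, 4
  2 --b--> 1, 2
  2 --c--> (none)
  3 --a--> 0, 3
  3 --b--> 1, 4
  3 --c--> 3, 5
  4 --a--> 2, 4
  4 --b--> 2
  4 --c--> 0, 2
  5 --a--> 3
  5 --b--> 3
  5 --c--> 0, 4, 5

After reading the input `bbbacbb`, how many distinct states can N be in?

Start: {4}
read b: {2}
read b: {1, 2}
read b: {1, 2, 3}
read a: {0, 1, 3, 4}
read c: {0, 2, 3, 4, 5}
read b: {1, 2, 3, 4}
read b: {1, 2, 3, 4}
Final reachable set {1, 2, 3, 4} has 4 states.

4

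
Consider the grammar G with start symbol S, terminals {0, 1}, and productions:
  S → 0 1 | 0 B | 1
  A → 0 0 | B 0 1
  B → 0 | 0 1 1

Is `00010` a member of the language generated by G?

no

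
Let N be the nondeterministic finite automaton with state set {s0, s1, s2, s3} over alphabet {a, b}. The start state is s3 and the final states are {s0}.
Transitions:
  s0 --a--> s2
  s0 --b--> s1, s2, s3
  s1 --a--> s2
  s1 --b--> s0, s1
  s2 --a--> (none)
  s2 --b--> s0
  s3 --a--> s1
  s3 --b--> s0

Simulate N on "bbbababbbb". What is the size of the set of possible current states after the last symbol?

4

Start: {s3}
read b: {s0}
read b: {s1, s2, s3}
read b: {s0, s1}
read a: {s2}
read b: {s0}
read a: {s2}
read b: {s0}
read b: {s1, s2, s3}
read b: {s0, s1}
read b: {s0, s1, s2, s3}
Final reachable set {s0, s1, s2, s3} has 4 states.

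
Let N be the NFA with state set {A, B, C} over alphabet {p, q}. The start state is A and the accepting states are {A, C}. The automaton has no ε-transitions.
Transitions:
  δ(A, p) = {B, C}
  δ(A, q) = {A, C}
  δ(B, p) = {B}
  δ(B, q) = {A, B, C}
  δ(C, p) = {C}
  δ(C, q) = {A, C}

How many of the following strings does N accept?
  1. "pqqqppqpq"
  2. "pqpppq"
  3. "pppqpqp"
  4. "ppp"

4

"pqqqppqpq": accepted
"pqpppq": accepted
"pppqpqp": accepted
"ppp": accepted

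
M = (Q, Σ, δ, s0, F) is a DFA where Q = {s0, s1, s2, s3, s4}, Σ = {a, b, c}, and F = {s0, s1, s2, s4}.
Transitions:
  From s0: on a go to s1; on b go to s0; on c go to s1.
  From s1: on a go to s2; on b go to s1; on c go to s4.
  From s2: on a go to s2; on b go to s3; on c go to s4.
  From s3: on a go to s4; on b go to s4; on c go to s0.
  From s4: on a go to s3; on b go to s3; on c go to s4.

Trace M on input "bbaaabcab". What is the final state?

s1

s0 --b--> s0
s0 --b--> s0
s0 --a--> s1
s1 --a--> s2
s2 --a--> s2
s2 --b--> s3
s3 --c--> s0
s0 --a--> s1
s1 --b--> s1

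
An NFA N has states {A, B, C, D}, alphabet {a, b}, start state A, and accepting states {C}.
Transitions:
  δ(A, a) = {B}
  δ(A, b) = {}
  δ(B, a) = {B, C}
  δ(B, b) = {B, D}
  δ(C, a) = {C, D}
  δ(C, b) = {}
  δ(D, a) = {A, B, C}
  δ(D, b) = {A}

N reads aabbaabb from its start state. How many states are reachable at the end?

3

Start: {A}
read a: {B}
read a: {B, C}
read b: {B, D}
read b: {A, B, D}
read a: {A, B, C}
read a: {B, C, D}
read b: {A, B, D}
read b: {A, B, D}
Final reachable set {A, B, D} has 3 states.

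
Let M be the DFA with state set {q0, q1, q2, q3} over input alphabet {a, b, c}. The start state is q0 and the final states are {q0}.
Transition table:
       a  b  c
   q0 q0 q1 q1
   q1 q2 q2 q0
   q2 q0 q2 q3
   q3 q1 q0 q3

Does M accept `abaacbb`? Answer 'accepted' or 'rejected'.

q0 --a--> q0
q0 --b--> q1
q1 --a--> q2
q2 --a--> q0
q0 --c--> q1
q1 --b--> q2
q2 --b--> q2
End in state q2, which is not an accepting state.

rejected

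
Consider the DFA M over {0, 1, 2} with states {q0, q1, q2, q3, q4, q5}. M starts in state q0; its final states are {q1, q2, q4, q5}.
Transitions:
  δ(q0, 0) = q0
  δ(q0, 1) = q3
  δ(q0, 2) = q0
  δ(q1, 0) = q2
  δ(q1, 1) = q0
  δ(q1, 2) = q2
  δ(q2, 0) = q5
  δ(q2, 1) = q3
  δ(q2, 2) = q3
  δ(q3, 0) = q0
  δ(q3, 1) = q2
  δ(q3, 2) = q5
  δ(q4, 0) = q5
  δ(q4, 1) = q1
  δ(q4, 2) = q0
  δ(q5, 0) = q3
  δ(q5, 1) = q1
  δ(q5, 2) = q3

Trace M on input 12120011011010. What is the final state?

q0 --1--> q3
q3 --2--> q5
q5 --1--> q1
q1 --2--> q2
q2 --0--> q5
q5 --0--> q3
q3 --1--> q2
q2 --1--> q3
q3 --0--> q0
q0 --1--> q3
q3 --1--> q2
q2 --0--> q5
q5 --1--> q1
q1 --0--> q2

q2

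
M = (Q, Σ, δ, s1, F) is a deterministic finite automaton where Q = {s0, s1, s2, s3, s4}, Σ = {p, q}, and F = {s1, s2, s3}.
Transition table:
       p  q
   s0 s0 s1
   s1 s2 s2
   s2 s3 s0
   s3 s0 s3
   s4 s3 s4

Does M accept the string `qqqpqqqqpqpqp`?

rejected

s1 --q--> s2
s2 --q--> s0
s0 --q--> s1
s1 --p--> s2
s2 --q--> s0
s0 --q--> s1
s1 --q--> s2
s2 --q--> s0
s0 --p--> s0
s0 --q--> s1
s1 --p--> s2
s2 --q--> s0
s0 --p--> s0
End in state s0, which is not an accepting state.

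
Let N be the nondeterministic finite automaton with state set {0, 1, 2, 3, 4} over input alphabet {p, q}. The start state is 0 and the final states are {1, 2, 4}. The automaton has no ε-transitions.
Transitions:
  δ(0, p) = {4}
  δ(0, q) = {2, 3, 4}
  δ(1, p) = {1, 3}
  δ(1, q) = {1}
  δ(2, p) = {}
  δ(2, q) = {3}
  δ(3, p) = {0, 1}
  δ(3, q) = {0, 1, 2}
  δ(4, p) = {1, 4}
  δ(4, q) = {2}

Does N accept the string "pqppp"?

Start: {0}
read p: {4}
read q: {2}
read p: {}
The reachable set is empty and stays empty for the remaining 2 symbols.
Reachable ∩ accepting = {} — empty.

rejected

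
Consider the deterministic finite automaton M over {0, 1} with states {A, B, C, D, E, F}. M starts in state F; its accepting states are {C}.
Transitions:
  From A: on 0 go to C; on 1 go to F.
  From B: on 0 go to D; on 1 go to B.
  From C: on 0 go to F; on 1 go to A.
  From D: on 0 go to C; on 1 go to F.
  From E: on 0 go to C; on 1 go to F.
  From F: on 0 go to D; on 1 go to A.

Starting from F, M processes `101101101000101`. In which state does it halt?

F

F --1--> A
A --0--> C
C --1--> A
A --1--> F
F --0--> D
D --1--> F
F --1--> A
A --0--> C
C --1--> A
A --0--> C
C --0--> F
F --0--> D
D --1--> F
F --0--> D
D --1--> F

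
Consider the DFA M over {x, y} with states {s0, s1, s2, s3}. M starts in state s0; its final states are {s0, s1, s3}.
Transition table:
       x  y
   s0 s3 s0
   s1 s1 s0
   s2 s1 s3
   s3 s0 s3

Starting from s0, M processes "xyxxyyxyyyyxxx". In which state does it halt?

s3

s0 --x--> s3
s3 --y--> s3
s3 --x--> s0
s0 --x--> s3
s3 --y--> s3
s3 --y--> s3
s3 --x--> s0
s0 --y--> s0
s0 --y--> s0
s0 --y--> s0
s0 --y--> s0
s0 --x--> s3
s3 --x--> s0
s0 --x--> s3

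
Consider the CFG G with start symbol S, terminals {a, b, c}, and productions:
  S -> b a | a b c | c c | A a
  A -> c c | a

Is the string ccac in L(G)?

no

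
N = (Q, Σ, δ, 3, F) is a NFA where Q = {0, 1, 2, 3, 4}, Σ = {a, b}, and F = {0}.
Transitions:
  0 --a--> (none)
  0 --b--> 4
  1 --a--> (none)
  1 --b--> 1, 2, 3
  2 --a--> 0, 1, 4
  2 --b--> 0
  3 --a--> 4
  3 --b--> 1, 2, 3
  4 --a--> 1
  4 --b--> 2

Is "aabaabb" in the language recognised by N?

Start: {3}
read a: {4}
read a: {1}
read b: {1, 2, 3}
read a: {0, 1, 4}
read a: {1}
read b: {1, 2, 3}
read b: {0, 1, 2, 3}
Reachable ∩ accepting = {0} — nonempty.

accepted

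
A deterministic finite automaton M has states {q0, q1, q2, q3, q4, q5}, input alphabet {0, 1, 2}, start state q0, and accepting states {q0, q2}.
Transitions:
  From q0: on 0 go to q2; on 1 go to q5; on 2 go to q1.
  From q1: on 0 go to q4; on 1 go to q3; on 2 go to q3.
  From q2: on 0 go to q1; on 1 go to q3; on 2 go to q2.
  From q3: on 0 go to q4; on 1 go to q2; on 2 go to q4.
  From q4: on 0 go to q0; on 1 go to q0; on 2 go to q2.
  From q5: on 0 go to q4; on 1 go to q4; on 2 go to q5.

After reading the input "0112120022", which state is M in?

q0 --0--> q2
q2 --1--> q3
q3 --1--> q2
q2 --2--> q2
q2 --1--> q3
q3 --2--> q4
q4 --0--> q0
q0 --0--> q2
q2 --2--> q2
q2 --2--> q2

q2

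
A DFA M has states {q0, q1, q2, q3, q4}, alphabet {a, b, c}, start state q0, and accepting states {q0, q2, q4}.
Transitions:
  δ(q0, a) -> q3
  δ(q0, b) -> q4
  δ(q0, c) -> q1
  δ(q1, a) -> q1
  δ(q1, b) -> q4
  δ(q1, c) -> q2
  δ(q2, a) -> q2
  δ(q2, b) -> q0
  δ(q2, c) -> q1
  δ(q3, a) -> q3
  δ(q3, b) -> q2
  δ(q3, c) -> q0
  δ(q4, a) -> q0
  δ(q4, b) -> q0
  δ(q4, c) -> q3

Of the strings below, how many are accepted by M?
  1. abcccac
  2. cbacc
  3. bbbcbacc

abcccac: accepted
cbacc: accepted
bbbcbacc: accepted

3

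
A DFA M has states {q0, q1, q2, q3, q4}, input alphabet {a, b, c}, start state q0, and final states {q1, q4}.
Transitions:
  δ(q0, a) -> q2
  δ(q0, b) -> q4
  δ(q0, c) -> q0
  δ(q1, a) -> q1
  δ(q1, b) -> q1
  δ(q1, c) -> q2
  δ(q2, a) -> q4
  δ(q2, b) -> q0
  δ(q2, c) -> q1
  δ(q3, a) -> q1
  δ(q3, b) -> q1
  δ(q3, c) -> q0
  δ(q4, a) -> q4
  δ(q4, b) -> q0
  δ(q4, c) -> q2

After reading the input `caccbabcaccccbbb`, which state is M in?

q0 --c--> q0
q0 --a--> q2
q2 --c--> q1
q1 --c--> q2
q2 --b--> q0
q0 --a--> q2
q2 --b--> q0
q0 --c--> q0
q0 --a--> q2
q2 --c--> q1
q1 --c--> q2
q2 --c--> q1
q1 --c--> q2
q2 --b--> q0
q0 --b--> q4
q4 --b--> q0

q0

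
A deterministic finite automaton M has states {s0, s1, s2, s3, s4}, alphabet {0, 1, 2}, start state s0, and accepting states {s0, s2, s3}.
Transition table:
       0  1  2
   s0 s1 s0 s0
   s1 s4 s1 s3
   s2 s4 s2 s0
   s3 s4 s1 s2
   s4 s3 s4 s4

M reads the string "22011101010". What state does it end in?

s4

s0 --2--> s0
s0 --2--> s0
s0 --0--> s1
s1 --1--> s1
s1 --1--> s1
s1 --1--> s1
s1 --0--> s4
s4 --1--> s4
s4 --0--> s3
s3 --1--> s1
s1 --0--> s4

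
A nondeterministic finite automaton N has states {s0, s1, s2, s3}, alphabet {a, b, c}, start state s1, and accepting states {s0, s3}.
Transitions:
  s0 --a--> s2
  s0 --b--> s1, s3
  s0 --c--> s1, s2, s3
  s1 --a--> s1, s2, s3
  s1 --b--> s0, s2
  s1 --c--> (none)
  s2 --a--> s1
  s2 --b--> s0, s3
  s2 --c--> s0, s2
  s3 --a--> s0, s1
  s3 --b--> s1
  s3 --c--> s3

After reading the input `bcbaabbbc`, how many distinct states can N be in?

4

Start: {s1}
read b: {s0, s2}
read c: {s0, s1, s2, s3}
read b: {s0, s1, s2, s3}
read a: {s0, s1, s2, s3}
read a: {s0, s1, s2, s3}
read b: {s0, s1, s2, s3}
read b: {s0, s1, s2, s3}
read b: {s0, s1, s2, s3}
read c: {s0, s1, s2, s3}
Final reachable set {s0, s1, s2, s3} has 4 states.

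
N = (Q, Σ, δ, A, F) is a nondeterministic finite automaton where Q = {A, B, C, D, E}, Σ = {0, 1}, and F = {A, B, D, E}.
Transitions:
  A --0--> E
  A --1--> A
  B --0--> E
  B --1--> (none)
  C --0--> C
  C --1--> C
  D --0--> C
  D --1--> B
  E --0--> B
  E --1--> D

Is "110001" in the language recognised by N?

accepted

Start: {A}
read 1: {A}
read 1: {A}
read 0: {E}
read 0: {B}
read 0: {E}
read 1: {D}
Reachable ∩ accepting = {D} — nonempty.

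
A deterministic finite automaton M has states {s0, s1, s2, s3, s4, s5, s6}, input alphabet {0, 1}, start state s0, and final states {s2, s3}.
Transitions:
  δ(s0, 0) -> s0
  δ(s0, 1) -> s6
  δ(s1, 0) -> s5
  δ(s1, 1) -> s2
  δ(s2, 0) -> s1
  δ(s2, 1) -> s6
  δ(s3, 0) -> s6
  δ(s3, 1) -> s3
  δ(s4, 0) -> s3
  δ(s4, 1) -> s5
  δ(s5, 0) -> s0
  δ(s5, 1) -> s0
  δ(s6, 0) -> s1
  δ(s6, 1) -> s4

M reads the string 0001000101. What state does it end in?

s0 --0--> s0
s0 --0--> s0
s0 --0--> s0
s0 --1--> s6
s6 --0--> s1
s1 --0--> s5
s5 --0--> s0
s0 --1--> s6
s6 --0--> s1
s1 --1--> s2

s2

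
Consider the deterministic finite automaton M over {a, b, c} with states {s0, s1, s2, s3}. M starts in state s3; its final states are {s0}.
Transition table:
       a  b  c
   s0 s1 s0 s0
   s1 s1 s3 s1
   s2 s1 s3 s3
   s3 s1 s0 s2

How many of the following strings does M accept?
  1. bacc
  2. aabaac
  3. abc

bacc: rejected
aabaac: rejected
abc: rejected

0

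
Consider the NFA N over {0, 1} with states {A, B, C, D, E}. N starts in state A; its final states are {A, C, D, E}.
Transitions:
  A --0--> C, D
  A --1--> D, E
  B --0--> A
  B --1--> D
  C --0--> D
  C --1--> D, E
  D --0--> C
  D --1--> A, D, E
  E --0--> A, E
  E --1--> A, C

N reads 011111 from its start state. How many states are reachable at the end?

Start: {A}
read 0: {C, D}
read 1: {A, D, E}
read 1: {A, C, D, E}
read 1: {A, C, D, E}
read 1: {A, C, D, E}
read 1: {A, C, D, E}
Final reachable set {A, C, D, E} has 4 states.

4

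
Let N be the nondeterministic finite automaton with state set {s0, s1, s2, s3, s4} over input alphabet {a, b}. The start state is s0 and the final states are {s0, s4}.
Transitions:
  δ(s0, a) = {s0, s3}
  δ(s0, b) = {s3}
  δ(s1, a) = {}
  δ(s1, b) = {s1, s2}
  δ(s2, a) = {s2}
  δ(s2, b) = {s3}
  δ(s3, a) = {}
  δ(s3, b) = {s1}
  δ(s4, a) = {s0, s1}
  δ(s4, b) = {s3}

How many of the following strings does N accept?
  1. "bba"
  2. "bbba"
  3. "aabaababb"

"bba": rejected
"bbba": rejected
"aabaababb": rejected

0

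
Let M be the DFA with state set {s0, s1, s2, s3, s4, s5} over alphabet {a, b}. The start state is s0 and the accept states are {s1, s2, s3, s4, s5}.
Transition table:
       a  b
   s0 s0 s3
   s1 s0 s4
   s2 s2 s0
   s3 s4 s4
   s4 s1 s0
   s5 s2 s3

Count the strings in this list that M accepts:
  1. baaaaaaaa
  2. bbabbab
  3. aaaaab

baaaaaaaa: rejected
bbabbab: accepted
aaaaab: accepted

2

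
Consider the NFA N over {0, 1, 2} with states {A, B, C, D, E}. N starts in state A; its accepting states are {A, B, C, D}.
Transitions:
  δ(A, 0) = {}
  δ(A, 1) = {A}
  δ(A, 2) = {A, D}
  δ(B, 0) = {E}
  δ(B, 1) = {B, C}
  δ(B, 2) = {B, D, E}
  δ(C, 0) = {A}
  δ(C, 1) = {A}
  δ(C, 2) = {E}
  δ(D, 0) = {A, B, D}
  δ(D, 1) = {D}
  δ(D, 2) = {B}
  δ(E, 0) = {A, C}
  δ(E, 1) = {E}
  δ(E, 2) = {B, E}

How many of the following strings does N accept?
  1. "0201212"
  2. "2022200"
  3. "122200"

"0201212": rejected
"2022200": accepted
"122200": accepted

2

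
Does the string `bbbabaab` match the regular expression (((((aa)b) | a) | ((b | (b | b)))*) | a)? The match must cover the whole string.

Neither ((((aa)b)|a)|((b|(b|b)))*) nor a matches bbbabaab.

no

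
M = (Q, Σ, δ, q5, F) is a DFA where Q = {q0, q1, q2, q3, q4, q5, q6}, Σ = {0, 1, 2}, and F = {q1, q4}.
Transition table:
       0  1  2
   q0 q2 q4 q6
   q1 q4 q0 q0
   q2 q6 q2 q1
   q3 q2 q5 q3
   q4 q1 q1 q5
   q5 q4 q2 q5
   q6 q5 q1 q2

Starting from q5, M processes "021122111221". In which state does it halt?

q5 --0--> q4
q4 --2--> q5
q5 --1--> q2
q2 --1--> q2
q2 --2--> q1
q1 --2--> q0
q0 --1--> q4
q4 --1--> q1
q1 --1--> q0
q0 --2--> q6
q6 --2--> q2
q2 --1--> q2

q2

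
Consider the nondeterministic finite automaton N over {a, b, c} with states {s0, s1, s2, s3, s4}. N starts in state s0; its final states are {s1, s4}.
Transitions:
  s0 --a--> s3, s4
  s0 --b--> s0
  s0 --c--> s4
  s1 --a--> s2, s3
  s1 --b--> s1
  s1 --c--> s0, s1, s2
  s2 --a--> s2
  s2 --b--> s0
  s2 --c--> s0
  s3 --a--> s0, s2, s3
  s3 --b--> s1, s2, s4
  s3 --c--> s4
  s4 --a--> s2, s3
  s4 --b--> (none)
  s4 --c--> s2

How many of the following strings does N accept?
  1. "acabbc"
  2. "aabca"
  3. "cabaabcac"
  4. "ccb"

3

"acabbc": accepted
"aabca": accepted
"cabaabcac": accepted
"ccb": rejected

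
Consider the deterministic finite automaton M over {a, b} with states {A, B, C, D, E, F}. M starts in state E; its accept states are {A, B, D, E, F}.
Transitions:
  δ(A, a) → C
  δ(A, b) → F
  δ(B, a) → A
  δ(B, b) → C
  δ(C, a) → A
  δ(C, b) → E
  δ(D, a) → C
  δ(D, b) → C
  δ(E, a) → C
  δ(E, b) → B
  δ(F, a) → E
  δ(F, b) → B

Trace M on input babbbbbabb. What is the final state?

E --b--> B
B --a--> A
A --b--> F
F --b--> B
B --b--> C
C --b--> E
E --b--> B
B --a--> A
A --b--> F
F --b--> B

B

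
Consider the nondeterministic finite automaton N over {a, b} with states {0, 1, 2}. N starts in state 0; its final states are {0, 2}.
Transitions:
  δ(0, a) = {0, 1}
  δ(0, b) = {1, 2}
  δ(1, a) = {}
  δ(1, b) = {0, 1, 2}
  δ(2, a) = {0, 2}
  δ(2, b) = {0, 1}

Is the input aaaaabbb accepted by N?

accepted

Start: {0}
read a: {0, 1}
read a: {0, 1}
read a: {0, 1}
read a: {0, 1}
read a: {0, 1}
read b: {0, 1, 2}
read b: {0, 1, 2}
read b: {0, 1, 2}
Reachable ∩ accepting = {0, 2} — nonempty.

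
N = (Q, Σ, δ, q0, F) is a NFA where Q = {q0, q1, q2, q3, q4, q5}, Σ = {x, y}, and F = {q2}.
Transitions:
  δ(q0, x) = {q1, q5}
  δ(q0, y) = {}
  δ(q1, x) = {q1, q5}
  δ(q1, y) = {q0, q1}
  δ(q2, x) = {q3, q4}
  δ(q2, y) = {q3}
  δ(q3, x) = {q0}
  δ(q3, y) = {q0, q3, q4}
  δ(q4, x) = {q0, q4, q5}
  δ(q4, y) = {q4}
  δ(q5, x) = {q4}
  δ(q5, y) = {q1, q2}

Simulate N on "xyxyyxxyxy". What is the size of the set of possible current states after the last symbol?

Start: {q0}
read x: {q1, q5}
read y: {q0, q1, q2}
read x: {q1, q3, q4, q5}
read y: {q0, q1, q2, q3, q4}
read y: {q0, q1, q3, q4}
read x: {q0, q1, q4, q5}
read x: {q0, q1, q4, q5}
read y: {q0, q1, q2, q4}
read x: {q0, q1, q3, q4, q5}
read y: {q0, q1, q2, q3, q4}
Final reachable set {q0, q1, q2, q3, q4} has 5 states.

5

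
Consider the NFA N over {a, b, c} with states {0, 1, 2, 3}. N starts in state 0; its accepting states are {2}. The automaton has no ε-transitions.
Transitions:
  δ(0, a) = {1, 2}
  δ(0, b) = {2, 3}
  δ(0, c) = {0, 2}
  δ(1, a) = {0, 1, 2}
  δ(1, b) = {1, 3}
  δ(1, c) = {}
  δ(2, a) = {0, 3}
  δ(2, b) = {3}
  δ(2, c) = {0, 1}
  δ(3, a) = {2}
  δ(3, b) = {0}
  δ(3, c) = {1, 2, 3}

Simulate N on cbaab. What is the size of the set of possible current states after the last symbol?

4

Start: {0}
read c: {0, 2}
read b: {2, 3}
read a: {0, 2, 3}
read a: {0, 1, 2, 3}
read b: {0, 1, 2, 3}
Final reachable set {0, 1, 2, 3} has 4 states.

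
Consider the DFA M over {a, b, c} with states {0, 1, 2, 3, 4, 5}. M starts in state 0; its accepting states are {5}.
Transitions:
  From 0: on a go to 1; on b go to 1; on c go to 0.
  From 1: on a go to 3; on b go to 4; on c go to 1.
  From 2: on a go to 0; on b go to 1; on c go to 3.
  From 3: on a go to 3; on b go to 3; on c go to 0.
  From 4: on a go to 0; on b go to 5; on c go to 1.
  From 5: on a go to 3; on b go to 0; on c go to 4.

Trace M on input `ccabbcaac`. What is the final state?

0 --c--> 0
0 --c--> 0
0 --a--> 1
1 --b--> 4
4 --b--> 5
5 --c--> 4
4 --a--> 0
0 --a--> 1
1 --c--> 1

1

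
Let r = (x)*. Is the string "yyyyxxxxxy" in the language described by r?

no

yyyyxxxxxy cannot be split into zero or more pieces each matching x.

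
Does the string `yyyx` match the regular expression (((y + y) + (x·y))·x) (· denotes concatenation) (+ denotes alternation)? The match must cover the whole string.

no

No split of yyyx into u·v has ((y+y)+(x·y)) matching u and x matching v.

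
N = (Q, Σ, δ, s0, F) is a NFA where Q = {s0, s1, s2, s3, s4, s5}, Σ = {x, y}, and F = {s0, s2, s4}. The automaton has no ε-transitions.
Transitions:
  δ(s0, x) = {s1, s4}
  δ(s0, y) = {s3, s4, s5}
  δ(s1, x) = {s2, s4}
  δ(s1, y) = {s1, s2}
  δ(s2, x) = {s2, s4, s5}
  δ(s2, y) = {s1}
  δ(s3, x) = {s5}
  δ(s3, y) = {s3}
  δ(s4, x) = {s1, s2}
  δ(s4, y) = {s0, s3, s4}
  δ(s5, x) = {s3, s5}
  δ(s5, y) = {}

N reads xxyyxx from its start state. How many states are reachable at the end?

Start: {s0}
read x: {s1, s4}
read x: {s1, s2, s4}
read y: {s0, s1, s2, s3, s4}
read y: {s0, s1, s2, s3, s4, s5}
read x: {s1, s2, s3, s4, s5}
read x: {s1, s2, s3, s4, s5}
Final reachable set {s1, s2, s3, s4, s5} has 5 states.

5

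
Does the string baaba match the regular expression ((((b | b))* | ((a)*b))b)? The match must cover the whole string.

no

No split of baaba into u·v has (((b|b))*|((a)*b)) matching u and b matching v.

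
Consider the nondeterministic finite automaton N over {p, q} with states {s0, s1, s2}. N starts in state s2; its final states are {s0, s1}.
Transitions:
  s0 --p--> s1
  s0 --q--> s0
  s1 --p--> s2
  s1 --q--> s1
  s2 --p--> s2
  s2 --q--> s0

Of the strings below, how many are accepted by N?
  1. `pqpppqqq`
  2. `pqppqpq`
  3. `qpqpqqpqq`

`pqpppqqq`: accepted
`pqppqpq`: accepted
`qpqpqqpqq`: accepted

3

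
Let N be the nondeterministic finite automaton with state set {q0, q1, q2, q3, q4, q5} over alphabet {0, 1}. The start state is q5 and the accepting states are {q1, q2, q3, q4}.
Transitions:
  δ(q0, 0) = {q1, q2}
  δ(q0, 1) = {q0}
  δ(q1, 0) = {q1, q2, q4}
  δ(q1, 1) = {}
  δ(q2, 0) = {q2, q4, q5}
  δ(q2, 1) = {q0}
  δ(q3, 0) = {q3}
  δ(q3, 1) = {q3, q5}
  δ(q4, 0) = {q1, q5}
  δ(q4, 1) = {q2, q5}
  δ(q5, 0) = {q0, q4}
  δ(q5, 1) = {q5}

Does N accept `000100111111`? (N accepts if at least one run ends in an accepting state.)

Start: {q5}
read 0: {q0, q4}
read 0: {q1, q2, q5}
read 0: {q0, q1, q2, q4, q5}
read 1: {q0, q2, q5}
read 0: {q0, q1, q2, q4, q5}
read 0: {q0, q1, q2, q4, q5}
read 1: {q0, q2, q5}
read 1: {q0, q5}
read 1: {q0, q5}
read 1: {q0, q5}
read 1: {q0, q5}
read 1: {q0, q5}
Reachable ∩ accepting = {} — empty.

rejected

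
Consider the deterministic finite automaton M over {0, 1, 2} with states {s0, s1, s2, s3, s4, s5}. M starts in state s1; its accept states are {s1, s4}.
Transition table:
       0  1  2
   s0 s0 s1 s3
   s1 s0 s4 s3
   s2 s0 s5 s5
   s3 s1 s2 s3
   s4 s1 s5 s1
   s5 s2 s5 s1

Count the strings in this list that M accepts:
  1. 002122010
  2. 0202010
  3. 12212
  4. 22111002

1

002122010: rejected
0202010: accepted
12212: rejected
22111002: rejected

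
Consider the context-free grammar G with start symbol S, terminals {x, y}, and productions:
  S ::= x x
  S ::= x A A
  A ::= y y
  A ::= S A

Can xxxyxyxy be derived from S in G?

no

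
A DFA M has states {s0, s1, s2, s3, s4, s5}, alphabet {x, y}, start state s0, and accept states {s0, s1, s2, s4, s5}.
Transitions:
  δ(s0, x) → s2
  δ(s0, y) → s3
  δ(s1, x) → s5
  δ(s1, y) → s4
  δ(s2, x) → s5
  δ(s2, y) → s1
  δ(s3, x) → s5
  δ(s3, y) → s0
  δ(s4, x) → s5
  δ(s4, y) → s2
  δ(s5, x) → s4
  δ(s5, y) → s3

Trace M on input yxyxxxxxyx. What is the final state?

s0 --y--> s3
s3 --x--> s5
s5 --y--> s3
s3 --x--> s5
s5 --x--> s4
s4 --x--> s5
s5 --x--> s4
s4 --x--> s5
s5 --y--> s3
s3 --x--> s5

s5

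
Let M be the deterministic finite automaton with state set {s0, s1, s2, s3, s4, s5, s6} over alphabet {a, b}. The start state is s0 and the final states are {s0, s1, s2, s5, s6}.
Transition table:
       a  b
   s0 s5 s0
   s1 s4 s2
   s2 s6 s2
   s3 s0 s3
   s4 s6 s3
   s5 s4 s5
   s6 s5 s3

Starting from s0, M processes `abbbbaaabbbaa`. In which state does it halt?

s0 --a--> s5
s5 --b--> s5
s5 --b--> s5
s5 --b--> s5
s5 --b--> s5
s5 --a--> s4
s4 --a--> s6
s6 --a--> s5
s5 --b--> s5
s5 --b--> s5
s5 --b--> s5
s5 --a--> s4
s4 --a--> s6

s6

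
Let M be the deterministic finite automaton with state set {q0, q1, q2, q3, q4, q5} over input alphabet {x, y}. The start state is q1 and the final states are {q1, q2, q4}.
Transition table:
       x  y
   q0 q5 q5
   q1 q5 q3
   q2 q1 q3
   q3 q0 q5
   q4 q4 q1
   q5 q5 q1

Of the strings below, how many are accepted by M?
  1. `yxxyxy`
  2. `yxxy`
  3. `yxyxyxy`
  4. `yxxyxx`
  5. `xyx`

`yxxyxy`: accepted
`yxxy`: accepted
`yxyxyxy`: accepted
`yxxyxx`: rejected
`xyx`: rejected

3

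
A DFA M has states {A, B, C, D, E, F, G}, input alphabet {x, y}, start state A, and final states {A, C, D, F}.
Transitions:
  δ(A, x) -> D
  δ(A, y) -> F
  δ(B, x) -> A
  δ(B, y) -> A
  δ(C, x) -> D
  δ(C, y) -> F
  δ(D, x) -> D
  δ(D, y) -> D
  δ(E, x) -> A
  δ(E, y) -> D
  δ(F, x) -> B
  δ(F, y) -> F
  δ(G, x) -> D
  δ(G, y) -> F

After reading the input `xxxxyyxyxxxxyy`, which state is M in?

D

A --x--> D
D --x--> D
D --x--> D
D --x--> D
D --y--> D
D --y--> D
D --x--> D
D --y--> D
D --x--> D
D --x--> D
D --x--> D
D --x--> D
D --y--> D
D --y--> D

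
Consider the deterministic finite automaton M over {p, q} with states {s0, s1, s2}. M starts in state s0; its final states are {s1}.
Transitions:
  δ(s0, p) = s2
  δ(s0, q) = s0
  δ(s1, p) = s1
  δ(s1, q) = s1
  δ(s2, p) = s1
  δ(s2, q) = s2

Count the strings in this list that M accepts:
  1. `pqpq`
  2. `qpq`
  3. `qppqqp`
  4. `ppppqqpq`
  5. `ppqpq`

`pqpq`: accepted
`qpq`: rejected
`qppqqp`: accepted
`ppppqqpq`: accepted
`ppqpq`: accepted

4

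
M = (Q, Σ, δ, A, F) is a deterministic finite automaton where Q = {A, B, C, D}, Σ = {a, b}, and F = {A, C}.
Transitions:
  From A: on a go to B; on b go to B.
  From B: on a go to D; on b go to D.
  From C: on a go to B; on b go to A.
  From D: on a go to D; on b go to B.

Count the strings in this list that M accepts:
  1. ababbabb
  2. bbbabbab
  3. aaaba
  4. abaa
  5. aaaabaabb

ababbabb: rejected
bbbabbab: rejected
aaaba: rejected
abaa: rejected
aaaabaabb: rejected

0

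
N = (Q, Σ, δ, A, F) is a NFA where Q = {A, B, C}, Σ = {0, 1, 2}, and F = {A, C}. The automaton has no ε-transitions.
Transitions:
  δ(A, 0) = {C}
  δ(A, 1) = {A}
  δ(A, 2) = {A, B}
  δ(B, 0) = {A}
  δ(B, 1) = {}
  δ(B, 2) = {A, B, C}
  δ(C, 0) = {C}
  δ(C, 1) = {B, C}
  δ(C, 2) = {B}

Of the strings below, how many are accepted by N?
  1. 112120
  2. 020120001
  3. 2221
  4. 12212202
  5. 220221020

112120: accepted
020120001: accepted
2221: accepted
12212202: accepted
220221020: accepted

5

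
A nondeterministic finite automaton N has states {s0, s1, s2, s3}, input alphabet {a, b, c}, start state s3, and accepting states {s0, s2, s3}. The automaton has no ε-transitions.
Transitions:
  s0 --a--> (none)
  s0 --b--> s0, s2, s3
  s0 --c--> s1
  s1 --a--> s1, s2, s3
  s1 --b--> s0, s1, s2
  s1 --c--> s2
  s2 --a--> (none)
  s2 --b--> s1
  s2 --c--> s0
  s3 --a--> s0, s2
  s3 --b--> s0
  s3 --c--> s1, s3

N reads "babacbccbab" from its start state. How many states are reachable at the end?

Start: {s3}
read b: {s0}
read a: {}
The reachable set is empty and stays empty for the remaining 9 symbols.
Final reachable set {} has 0 states.

0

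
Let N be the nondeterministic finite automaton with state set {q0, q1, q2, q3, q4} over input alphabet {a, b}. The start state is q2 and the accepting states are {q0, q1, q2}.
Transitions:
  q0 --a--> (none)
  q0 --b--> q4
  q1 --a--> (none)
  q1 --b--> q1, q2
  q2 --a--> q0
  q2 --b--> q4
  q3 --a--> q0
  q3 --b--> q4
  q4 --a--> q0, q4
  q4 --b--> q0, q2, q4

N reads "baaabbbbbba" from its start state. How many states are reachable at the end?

Start: {q2}
read b: {q4}
read a: {q0, q4}
read a: {q0, q4}
read a: {q0, q4}
read b: {q0, q2, q4}
read b: {q0, q2, q4}
read b: {q0, q2, q4}
read b: {q0, q2, q4}
read b: {q0, q2, q4}
read b: {q0, q2, q4}
read a: {q0, q4}
Final reachable set {q0, q4} has 2 states.

2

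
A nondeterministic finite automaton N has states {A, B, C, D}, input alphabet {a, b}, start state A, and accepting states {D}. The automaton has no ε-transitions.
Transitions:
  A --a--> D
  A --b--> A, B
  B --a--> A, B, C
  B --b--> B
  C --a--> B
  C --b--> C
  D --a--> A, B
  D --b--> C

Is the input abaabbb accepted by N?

rejected

Start: {A}
read a: {D}
read b: {C}
read a: {B}
read a: {A, B, C}
read b: {A, B, C}
read b: {A, B, C}
read b: {A, B, C}
Reachable ∩ accepting = {} — empty.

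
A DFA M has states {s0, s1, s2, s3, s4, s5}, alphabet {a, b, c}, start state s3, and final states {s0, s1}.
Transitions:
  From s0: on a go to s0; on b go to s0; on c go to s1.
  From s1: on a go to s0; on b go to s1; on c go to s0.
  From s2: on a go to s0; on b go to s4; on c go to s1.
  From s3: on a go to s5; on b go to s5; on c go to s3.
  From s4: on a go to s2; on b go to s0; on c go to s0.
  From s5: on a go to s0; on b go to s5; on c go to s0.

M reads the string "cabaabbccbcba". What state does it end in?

s3 --c--> s3
s3 --a--> s5
s5 --b--> s5
s5 --a--> s0
s0 --a--> s0
s0 --b--> s0
s0 --b--> s0
s0 --c--> s1
s1 --c--> s0
s0 --b--> s0
s0 --c--> s1
s1 --b--> s1
s1 --a--> s0

s0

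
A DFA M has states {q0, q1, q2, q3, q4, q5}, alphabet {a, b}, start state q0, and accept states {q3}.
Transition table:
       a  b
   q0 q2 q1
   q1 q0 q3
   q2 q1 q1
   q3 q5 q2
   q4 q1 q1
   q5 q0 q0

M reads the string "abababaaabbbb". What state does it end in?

q0 --a--> q2
q2 --b--> q1
q1 --a--> q0
q0 --b--> q1
q1 --a--> q0
q0 --b--> q1
q1 --a--> q0
q0 --a--> q2
q2 --a--> q1
q1 --b--> q3
q3 --b--> q2
q2 --b--> q1
q1 --b--> q3

q3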